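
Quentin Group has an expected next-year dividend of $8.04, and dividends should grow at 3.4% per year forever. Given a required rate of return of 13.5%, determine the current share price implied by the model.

Gordon growth model: P₀ = D₁/(r − g), with D₁ = 8.04 given directly.
P₀ = 8.0400 / (0.135 − 0.034) = 8.0400 / 0.101 = 79.6040

$79.60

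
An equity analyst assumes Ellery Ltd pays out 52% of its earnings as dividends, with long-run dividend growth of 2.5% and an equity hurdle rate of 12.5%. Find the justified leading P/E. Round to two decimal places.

Justified leading P/E = b/(r−g) = 0.52/(0.125−0.025) = 5.2000

5.20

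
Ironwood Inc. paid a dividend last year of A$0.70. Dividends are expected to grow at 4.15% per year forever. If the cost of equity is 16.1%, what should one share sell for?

Gordon growth model: P₀ = D₁/(r − g). D₁ = 0.70 × (1 + 0.0415) = 0.7290.
P₀ = 0.7290 / (0.161 − 0.0415) = 0.7290 / 0.1195 = 6.1008

A$6.10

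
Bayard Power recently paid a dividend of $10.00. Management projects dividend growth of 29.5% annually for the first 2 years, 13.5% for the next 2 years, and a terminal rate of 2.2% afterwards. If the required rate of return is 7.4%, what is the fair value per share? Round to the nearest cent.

$377.32

Three-stage DDM. Project D₁…D_4; terminal Gordon value at t=4 with g = 0.022; discount at r = 0.074.
D_1 = 12.9500
D_2 = 16.7702
D_3 = 19.0342
D_4 = 21.6039
TV_4 = 22.0791/(0.074−0.022) = 424.5988
P₀ = Σ Dₜ/(1+r)ᵗ + TV_4/(1+r)^4 = 377.3242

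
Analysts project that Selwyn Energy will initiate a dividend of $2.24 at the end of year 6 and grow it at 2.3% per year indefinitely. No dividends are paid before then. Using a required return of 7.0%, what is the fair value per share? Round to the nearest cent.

$33.98

Deferred-dividend DDM. At t=5 the remaining stream is a growing perpetuity with first payment D_6 = 2.24.
V_5 = D_6/(r−g) = 2.24/(0.07−0.023) = 47.6596
P₀ = V_5/(1+r)^5 = 47.6596/(1+0.07)^5 = 33.9806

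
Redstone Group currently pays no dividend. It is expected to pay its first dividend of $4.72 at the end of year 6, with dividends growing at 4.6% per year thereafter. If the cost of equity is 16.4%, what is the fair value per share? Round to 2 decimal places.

$18.72

Deferred-dividend DDM. At t=5 the remaining stream is a growing perpetuity with first payment D_6 = 4.72.
V_5 = D_6/(r−g) = 4.72/(0.164−0.046) = 40.0000
P₀ = V_5/(1+r)^5 = 40.0000/(1+0.164)^5 = 18.7195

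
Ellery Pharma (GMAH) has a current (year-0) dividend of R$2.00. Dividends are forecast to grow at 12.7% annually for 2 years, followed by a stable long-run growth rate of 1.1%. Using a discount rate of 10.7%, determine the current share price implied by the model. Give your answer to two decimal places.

R$25.94

Two-stage DDM. Project D₁…D_2 at 0.127, terminal growth 0.011, discount at r = 0.107.
D_1 = 2.2540
D_2 = 2.5403
Terminal value at t=2: TV = D_3/(r−g) = 2.5682/(0.107−0.011) = 26.7521
P₀ = 2.2540/(1+0.107)^1 + 2.5403/(1+0.107)^2 + 26.7521/(1+0.107)^2 = 25.9395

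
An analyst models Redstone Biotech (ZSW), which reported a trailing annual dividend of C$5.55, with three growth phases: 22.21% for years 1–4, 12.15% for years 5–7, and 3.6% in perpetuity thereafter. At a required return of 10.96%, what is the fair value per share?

Three-stage DDM. Project D₁…D_7; terminal Gordon value at t=7 with g = 0.036; discount at r = 0.1096.
D_1 = 6.7827
D_2 = 8.2891
D_3 = 10.1301
D_4 = 12.3800
D_5 = 13.8841
D_6 = 15.5711
D_7 = 17.4630
TV_7 = 18.0916/(0.1096−0.036) = 245.8101
P₀ = Σ Dₜ/(1+r)ᵗ + TV_7/(1+r)^7 = 172.1525

C$172.15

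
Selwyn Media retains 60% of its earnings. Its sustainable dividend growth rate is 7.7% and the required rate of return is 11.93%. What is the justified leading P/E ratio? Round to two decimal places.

9.46

Payout ratio b = 1 − 0.60 = 0.40.
Justified leading P/E = b/(r−g) = 0.40/(0.1193−0.077) = 9.4563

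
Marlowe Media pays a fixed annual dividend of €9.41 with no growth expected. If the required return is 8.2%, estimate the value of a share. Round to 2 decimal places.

€114.76

Zero-growth DDM (perpetuity): P₀ = D/r = 9.41 / 0.082 = 114.7561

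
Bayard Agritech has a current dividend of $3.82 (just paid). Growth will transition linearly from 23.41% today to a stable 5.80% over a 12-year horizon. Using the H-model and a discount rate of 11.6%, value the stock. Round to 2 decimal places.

$139.27

H-model: P₀ = D₀[(1+g_L) + H(g_S−g_L)]/(r−g_L), with H = 12/2 = 6.
P₀ = 3.82 × [(1+0.058) + 6×(0.2341−0.058)] / (0.116−0.058)
   = 3.82 × 2.1146 / 0.058 = 139.2719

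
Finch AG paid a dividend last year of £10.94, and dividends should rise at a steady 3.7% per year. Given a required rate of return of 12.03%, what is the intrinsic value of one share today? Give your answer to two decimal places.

Gordon growth model: P₀ = D₁/(r − g). D₁ = 10.94 × (1 + 0.037) = 11.3448.
P₀ = 11.3448 / (0.1203 − 0.037) = 11.3448 / 0.0833 = 136.1918

£136.19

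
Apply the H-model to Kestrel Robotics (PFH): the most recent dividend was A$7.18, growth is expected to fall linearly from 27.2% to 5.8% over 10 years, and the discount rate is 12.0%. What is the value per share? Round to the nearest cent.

A$246.44

H-model: P₀ = D₀[(1+g_L) + H(g_S−g_L)]/(r−g_L), with H = 10/2 = 5.
P₀ = 7.18 × [(1+0.058) + 5×(0.272−0.058)] / (0.12−0.058)
   = 7.18 × 2.1280 / 0.062 = 246.4361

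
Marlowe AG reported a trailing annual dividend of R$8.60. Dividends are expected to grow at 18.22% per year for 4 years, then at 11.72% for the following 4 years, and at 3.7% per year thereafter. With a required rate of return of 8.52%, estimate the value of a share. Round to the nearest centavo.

Three-stage DDM. Project D₁…D_8; terminal Gordon value at t=8 with g = 0.037; discount at r = 0.0852.
D_1 = 10.1669
D_2 = 12.0193
D_3 = 14.2093
D_4 = 16.7982
D_5 = 18.7669
D_6 = 20.9664
D_7 = 23.4237
D_8 = 26.1689
TV_8 = 27.1372/(0.0852−0.037) = 563.0121
P₀ = Σ Dₜ/(1+r)ᵗ + TV_8/(1+r)^8 = 387.6440

R$387.64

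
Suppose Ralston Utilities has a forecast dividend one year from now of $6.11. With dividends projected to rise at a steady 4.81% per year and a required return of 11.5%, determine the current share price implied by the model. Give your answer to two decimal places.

Gordon growth model: P₀ = D₁/(r − g), with D₁ = 6.11 given directly.
P₀ = 6.1100 / (0.115 − 0.0481) = 6.1100 / 0.0669 = 91.3303

$91.33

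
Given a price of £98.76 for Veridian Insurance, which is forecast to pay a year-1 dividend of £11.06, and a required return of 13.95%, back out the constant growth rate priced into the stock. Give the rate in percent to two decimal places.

2.75%

From P₀ = D₁/(r − g), the implied growth is g = r − D₁/P₀.
g = 0.1395 − 11.06/98.76 = 0.1395 − 0.11199 = 0.02751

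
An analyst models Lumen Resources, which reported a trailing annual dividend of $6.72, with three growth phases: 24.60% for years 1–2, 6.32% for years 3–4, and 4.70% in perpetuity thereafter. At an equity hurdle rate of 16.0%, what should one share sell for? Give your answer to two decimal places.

Three-stage DDM. Project D₁…D_4; terminal Gordon value at t=4 with g = 0.047; discount at r = 0.16.
D_1 = 8.3731
D_2 = 10.4329
D_3 = 11.0923
D_4 = 11.7933
TV_4 = 12.3476/(0.16−0.047) = 109.2707
P₀ = Σ Dₜ/(1+r)ᵗ + TV_4/(1+r)^4 = 88.9404

$88.94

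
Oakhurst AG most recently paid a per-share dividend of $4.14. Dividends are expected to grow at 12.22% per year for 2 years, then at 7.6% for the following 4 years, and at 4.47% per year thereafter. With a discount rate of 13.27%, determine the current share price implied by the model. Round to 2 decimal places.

$61.77

Three-stage DDM. Project D₁…D_6; terminal Gordon value at t=6 with g = 0.0447; discount at r = 0.1327.
D_1 = 4.6459
D_2 = 5.2136
D_3 = 5.6099
D_4 = 6.0362
D_5 = 6.4950
D_6 = 6.9886
TV_6 = 7.3010/(0.1327−0.0447) = 82.9658
P₀ = Σ Dₜ/(1+r)ᵗ + TV_6/(1+r)^6 = 61.7682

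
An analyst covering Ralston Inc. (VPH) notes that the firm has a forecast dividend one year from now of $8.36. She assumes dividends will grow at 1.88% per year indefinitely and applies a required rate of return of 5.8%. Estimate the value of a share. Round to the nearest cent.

$213.27

Gordon growth model: P₀ = D₁/(r − g), with D₁ = 8.36 given directly.
P₀ = 8.3600 / (0.058 − 0.0188) = 8.3600 / 0.0392 = 213.2653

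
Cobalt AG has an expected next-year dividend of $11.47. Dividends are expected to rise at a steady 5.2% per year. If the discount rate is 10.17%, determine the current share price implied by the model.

$230.78

Gordon growth model: P₀ = D₁/(r − g), with D₁ = 11.47 given directly.
P₀ = 11.4700 / (0.1017 − 0.052) = 11.4700 / 0.0497 = 230.7847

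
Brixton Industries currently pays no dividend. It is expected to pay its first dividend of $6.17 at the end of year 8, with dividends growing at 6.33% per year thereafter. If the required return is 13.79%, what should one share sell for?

Deferred-dividend DDM. At t=7 the remaining stream is a growing perpetuity with first payment D_8 = 6.17.
V_7 = D_8/(r−g) = 6.17/(0.1379−0.0633) = 82.7078
P₀ = V_7/(1+r)^7 = 82.7078/(1+0.1379)^7 = 33.4825

$33.48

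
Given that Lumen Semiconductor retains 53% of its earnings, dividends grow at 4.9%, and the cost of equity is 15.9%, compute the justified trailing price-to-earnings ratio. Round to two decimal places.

Payout ratio b = 1 − 0.53 = 0.47.
Justified trailing P/E = b(1+g)/(r−g) = 0.47×(1+0.049)/(0.159−0.049) = 4.4821

4.48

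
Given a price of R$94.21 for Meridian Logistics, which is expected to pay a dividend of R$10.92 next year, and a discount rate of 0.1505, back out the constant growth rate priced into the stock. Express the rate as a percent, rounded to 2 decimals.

3.46%

From P₀ = D₁/(r − g), the implied growth is g = r − D₁/P₀.
g = 0.1505 − 10.92/94.21 = 0.1505 − 0.11591 = 0.03459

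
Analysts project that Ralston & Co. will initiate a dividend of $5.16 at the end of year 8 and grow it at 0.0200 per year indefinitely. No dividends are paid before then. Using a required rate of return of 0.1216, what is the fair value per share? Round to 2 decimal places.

Deferred-dividend DDM. At t=7 the remaining stream is a growing perpetuity with first payment D_8 = 5.16.
V_7 = D_8/(r−g) = 5.16/(0.1216−0.02) = 50.7874
P₀ = V_7/(1+r)^7 = 50.7874/(1+0.1216)^7 = 22.7452

$22.75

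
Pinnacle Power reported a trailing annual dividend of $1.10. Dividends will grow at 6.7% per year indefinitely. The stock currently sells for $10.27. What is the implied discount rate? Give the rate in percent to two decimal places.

18.13%

Rearranging the constant-growth DDM: r = D₁/P₀ + g.
D₁ = 1.10 × (1 + 0.067) = 1.1737.
r = 1.1737 / 10.27 + 0.067 = 0.11428 + 0.067 = 0.18128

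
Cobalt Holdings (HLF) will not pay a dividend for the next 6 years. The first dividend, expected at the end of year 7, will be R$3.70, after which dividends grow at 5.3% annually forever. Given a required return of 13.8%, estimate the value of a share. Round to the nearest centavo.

R$20.04

Deferred-dividend DDM. At t=6 the remaining stream is a growing perpetuity with first payment D_7 = 3.70.
V_6 = D_7/(r−g) = 3.70/(0.138−0.053) = 43.5294
P₀ = V_6/(1+r)^6 = 43.5294/(1+0.138)^6 = 20.0415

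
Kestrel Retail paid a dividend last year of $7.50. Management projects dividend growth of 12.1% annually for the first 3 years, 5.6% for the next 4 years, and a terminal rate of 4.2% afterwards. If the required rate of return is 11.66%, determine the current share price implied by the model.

$133.93

Three-stage DDM. Project D₁…D_7; terminal Gordon value at t=7 with g = 0.042; discount at r = 0.1166.
D_1 = 8.4075
D_2 = 9.4248
D_3 = 10.5652
D_4 = 11.1569
D_5 = 11.7816
D_6 = 12.4414
D_7 = 13.1381
TV_7 = 13.6899/(0.1166−0.042) = 183.5112
P₀ = Σ Dₜ/(1+r)ᵗ + TV_7/(1+r)^7 = 133.9294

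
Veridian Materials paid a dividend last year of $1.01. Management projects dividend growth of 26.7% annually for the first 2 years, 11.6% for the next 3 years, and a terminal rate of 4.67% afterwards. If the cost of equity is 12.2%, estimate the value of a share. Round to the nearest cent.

Three-stage DDM. Project D₁…D_5; terminal Gordon value at t=5 with g = 0.0467; discount at r = 0.122.
D_1 = 1.2797
D_2 = 1.6213
D_3 = 1.8094
D_4 = 2.0193
D_5 = 2.2535
TV_5 = 2.3588/(0.122−0.0467) = 31.3252
P₀ = Σ Dₜ/(1+r)ᵗ + TV_5/(1+r)^5 = 23.8680

$23.87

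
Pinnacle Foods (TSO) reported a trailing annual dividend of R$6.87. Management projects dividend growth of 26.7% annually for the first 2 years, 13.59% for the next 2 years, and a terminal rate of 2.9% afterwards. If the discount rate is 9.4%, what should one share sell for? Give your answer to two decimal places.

R$193.93

Three-stage DDM. Project D₁…D_4; terminal Gordon value at t=4 with g = 0.029; discount at r = 0.094.
D_1 = 8.7043
D_2 = 11.0283
D_3 = 12.5271
D_4 = 14.2295
TV_4 = 14.6422/(0.094−0.029) = 225.2642
P₀ = Σ Dₜ/(1+r)ᵗ + TV_4/(1+r)^4 = 193.9341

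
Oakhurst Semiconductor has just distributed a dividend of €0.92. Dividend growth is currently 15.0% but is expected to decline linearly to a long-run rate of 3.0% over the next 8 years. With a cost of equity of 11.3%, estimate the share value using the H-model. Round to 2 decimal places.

H-model: P₀ = D₀[(1+g_L) + H(g_S−g_L)]/(r−g_L), with H = 8/2 = 4.
P₀ = 0.92 × [(1+0.03) + 4×(0.15−0.03)] / (0.113−0.03)
   = 0.92 × 1.5100 / 0.083 = 16.7373

€16.74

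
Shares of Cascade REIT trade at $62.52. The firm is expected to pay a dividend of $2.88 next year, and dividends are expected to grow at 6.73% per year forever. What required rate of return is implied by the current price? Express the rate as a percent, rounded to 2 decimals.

11.34%

Rearranging the constant-growth DDM: r = D₁/P₀ + g.
r = 2.8800 / 62.52 + 0.0673 = 0.04607 + 0.0673 = 0.11337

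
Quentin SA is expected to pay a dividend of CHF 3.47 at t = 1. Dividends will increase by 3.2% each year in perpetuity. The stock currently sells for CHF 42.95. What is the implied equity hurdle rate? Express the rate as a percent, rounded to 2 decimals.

11.28%

Rearranging the constant-growth DDM: r = D₁/P₀ + g.
r = 3.4700 / 42.95 + 0.032 = 0.08079 + 0.032 = 0.11279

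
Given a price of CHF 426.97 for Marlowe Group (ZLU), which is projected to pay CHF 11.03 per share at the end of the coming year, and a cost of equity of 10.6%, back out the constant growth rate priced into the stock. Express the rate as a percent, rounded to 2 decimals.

From P₀ = D₁/(r − g), the implied growth is g = r − D₁/P₀.
g = 0.106 − 11.03/426.97 = 0.106 − 0.02583 = 0.08017

8.02%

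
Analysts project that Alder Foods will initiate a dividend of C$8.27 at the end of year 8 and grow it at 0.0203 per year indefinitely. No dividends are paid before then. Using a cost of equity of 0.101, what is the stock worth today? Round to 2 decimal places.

Deferred-dividend DDM. At t=7 the remaining stream is a growing perpetuity with first payment D_8 = 8.27.
V_7 = D_8/(r−g) = 8.27/(0.101−0.0203) = 102.4783
P₀ = V_7/(1+r)^7 = 102.4783/(1+0.101)^7 = 52.2541

C$52.25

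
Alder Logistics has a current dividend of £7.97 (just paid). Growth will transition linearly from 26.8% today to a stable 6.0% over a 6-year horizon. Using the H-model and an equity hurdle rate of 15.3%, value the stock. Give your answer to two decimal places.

£144.32

H-model: P₀ = D₀[(1+g_L) + H(g_S−g_L)]/(r−g_L), with H = 6/2 = 3.
P₀ = 7.97 × [(1+0.06) + 3×(0.268−0.06)] / (0.153−0.06)
   = 7.97 × 1.6840 / 0.093 = 144.3170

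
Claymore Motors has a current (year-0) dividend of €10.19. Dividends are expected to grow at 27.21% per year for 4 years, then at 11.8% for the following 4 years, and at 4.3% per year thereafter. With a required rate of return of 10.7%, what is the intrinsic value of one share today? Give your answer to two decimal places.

€432.52

Three-stage DDM. Project D₁…D_8; terminal Gordon value at t=8 with g = 0.043; discount at r = 0.107.
D_1 = 12.9627
D_2 = 16.4898
D_3 = 20.9767
D_4 = 26.6845
D_5 = 29.8333
D_6 = 33.3536
D_7 = 37.2893
D_8 = 41.6895
TV_8 = 43.4821/(0.107−0.043) = 679.4081
P₀ = Σ Dₜ/(1+r)ᵗ + TV_8/(1+r)^8 = 432.5242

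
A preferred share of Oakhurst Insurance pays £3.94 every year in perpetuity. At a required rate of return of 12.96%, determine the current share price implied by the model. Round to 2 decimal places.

£30.40

Zero-growth DDM (perpetuity): P₀ = D/r = 3.94 / 0.1296 = 30.4012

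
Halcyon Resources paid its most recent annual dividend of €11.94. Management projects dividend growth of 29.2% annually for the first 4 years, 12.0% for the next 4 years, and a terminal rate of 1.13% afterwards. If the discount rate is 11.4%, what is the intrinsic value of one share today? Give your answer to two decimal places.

€375.07

Three-stage DDM. Project D₁…D_8; terminal Gordon value at t=8 with g = 0.0113; discount at r = 0.114.
D_1 = 15.4265
D_2 = 19.9310
D_3 = 25.7509
D_4 = 33.2701
D_5 = 37.2625
D_6 = 41.7340
D_7 = 46.7421
D_8 = 52.3512
TV_8 = 52.9427/(0.114−0.0113) = 515.5087
P₀ = Σ Dₜ/(1+r)ᵗ + TV_8/(1+r)^8 = 375.0672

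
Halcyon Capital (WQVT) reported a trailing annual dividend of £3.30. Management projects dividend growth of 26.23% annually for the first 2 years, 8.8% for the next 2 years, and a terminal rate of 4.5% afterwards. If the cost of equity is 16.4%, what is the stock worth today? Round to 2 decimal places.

Three-stage DDM. Project D₁…D_4; terminal Gordon value at t=4 with g = 0.045; discount at r = 0.164.
D_1 = 4.1656
D_2 = 5.2582
D_3 = 5.7209
D_4 = 6.2244
TV_4 = 6.5045/(0.164−0.045) = 54.6596
P₀ = Σ Dₜ/(1+r)ᵗ + TV_4/(1+r)^4 = 44.2529

£44.25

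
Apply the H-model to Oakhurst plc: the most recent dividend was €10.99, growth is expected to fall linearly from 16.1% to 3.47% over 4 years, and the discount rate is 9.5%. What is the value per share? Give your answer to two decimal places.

H-model: P₀ = D₀[(1+g_L) + H(g_S−g_L)]/(r−g_L), with H = 4/2 = 2.
P₀ = 10.99 × [(1+0.0347) + 2×(0.161−0.0347)] / (0.095−0.0347)
   = 10.99 × 1.2873 / 0.0603 = 234.6174

€234.62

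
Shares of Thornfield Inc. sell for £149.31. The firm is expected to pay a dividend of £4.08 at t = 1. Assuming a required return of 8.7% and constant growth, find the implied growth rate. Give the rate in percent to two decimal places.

5.97%

From P₀ = D₁/(r − g), the implied growth is g = r − D₁/P₀.
g = 0.087 − 4.08/149.31 = 0.087 − 0.02733 = 0.05967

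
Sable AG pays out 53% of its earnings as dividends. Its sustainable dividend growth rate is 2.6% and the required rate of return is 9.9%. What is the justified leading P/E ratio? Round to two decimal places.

7.26

Justified leading P/E = b/(r−g) = 0.53/(0.099−0.026) = 7.2603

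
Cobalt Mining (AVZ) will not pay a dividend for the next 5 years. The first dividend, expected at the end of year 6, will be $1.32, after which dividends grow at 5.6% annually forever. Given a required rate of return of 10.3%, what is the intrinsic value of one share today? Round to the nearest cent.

$17.20

Deferred-dividend DDM. At t=5 the remaining stream is a growing perpetuity with first payment D_6 = 1.32.
V_5 = D_6/(r−g) = 1.32/(0.103−0.056) = 28.0851
P₀ = V_5/(1+r)^5 = 28.0851/(1+0.103)^5 = 17.2028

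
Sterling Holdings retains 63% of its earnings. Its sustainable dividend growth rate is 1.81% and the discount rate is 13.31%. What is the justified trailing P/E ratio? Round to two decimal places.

3.28

Payout ratio b = 1 − 0.63 = 0.37.
Justified trailing P/E = b(1+g)/(r−g) = 0.37×(1+0.0181)/(0.1331−0.0181) = 3.2756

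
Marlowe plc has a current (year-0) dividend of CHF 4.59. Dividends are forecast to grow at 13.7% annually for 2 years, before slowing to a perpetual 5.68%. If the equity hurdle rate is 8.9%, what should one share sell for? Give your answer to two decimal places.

CHF 174.01

Two-stage DDM. Project D₁…D_2 at 0.137, terminal growth 0.0568, discount at r = 0.089.
D_1 = 5.2188
D_2 = 5.9338
Terminal value at t=2: TV = D_3/(r−g) = 6.2709/(0.089−0.0568) = 194.7469
P₀ = 5.2188/(1+0.089)^1 + 5.9338/(1+0.089)^2 + 194.7469/(1+0.089)^2 = 174.0116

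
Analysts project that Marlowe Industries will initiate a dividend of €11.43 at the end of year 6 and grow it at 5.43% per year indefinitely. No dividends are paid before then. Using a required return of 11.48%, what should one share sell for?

€109.73

Deferred-dividend DDM. At t=5 the remaining stream is a growing perpetuity with first payment D_6 = 11.43.
V_5 = D_6/(r−g) = 11.43/(0.1148−0.0543) = 188.9256
P₀ = V_5/(1+r)^5 = 188.9256/(1+0.1148)^5 = 109.7251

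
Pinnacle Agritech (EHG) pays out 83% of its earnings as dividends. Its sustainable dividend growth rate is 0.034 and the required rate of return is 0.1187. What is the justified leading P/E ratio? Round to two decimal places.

9.80

Justified leading P/E = b/(r−g) = 0.83/(0.1187−0.034) = 9.7993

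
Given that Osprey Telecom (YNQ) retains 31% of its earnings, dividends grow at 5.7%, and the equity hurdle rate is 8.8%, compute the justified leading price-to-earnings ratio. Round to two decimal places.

Payout ratio b = 1 − 0.31 = 0.69.
Justified leading P/E = b/(r−g) = 0.69/(0.088−0.057) = 22.2581

22.26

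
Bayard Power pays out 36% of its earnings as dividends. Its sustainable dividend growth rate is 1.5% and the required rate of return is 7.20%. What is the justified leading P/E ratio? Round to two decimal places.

Justified leading P/E = b/(r−g) = 0.36/(0.072−0.015) = 6.3158

6.32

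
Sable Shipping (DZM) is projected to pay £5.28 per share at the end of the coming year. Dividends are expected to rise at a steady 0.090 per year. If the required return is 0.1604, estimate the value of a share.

Gordon growth model: P₀ = D₁/(r − g), with D₁ = 5.28 given directly.
P₀ = 5.2800 / (0.1604 − 0.09) = 5.2800 / 0.0704 = 75.0000

£75.00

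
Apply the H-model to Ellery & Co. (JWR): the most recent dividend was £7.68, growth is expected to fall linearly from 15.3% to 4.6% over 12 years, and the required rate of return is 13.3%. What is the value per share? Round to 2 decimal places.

H-model: P₀ = D₀[(1+g_L) + H(g_S−g_L)]/(r−g_L), with H = 12/2 = 6.
P₀ = 7.68 × [(1+0.046) + 6×(0.153−0.046)] / (0.133−0.046)
   = 7.68 × 1.6880 / 0.087 = 149.0097

£149.01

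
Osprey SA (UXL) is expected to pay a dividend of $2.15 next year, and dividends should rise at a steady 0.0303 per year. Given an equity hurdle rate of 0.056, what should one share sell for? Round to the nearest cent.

$83.66

Gordon growth model: P₀ = D₁/(r − g), with D₁ = 2.15 given directly.
P₀ = 2.1500 / (0.056 − 0.0303) = 2.1500 / 0.0257 = 83.6576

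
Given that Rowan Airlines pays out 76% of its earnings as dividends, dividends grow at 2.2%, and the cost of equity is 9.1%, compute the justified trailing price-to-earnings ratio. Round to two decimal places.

11.26

Justified trailing P/E = b(1+g)/(r−g) = 0.76×(1+0.022)/(0.091−0.022) = 11.2568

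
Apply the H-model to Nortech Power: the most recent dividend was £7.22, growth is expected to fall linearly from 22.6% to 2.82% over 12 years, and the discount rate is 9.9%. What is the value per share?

£225.88

H-model: P₀ = D₀[(1+g_L) + H(g_S−g_L)]/(r−g_L), with H = 12/2 = 6.
P₀ = 7.22 × [(1+0.0282) + 6×(0.226−0.0282)] / (0.099−0.0282)
   = 7.22 × 2.2150 / 0.0708 = 225.8799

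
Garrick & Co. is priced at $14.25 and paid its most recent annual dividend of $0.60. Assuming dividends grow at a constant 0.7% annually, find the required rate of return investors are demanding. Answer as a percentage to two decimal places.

Rearranging the constant-growth DDM: r = D₁/P₀ + g.
D₁ = 0.60 × (1 + 0.007) = 0.6042.
r = 0.6042 / 14.25 + 0.007 = 0.04240 + 0.007 = 0.04940

4.94%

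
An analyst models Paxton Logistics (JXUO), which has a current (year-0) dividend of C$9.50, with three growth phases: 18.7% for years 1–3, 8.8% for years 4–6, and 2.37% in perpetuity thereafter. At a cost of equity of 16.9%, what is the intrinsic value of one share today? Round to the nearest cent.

Three-stage DDM. Project D₁…D_6; terminal Gordon value at t=6 with g = 0.0237; discount at r = 0.169.
D_1 = 11.2765
D_2 = 13.3852
D_3 = 15.8882
D_4 = 17.2864
D_5 = 18.8076
D_6 = 20.4627
TV_6 = 20.9476/(0.169−0.0237) = 144.1682
P₀ = Σ Dₜ/(1+r)ᵗ + TV_6/(1+r)^6 = 111.7679

C$111.77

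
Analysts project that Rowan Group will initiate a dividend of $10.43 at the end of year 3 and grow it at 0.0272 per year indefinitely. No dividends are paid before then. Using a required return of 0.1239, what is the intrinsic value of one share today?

Deferred-dividend DDM. At t=2 the remaining stream is a growing perpetuity with first payment D_3 = 10.43.
V_2 = D_3/(r−g) = 10.43/(0.1239−0.0272) = 107.8594
P₀ = V_2/(1+r)^2 = 107.8594/(1+0.1239)^2 = 85.3891

$85.39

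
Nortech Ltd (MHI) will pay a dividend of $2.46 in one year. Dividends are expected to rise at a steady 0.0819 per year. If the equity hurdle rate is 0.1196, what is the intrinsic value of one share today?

$65.25

Gordon growth model: P₀ = D₁/(r − g), with D₁ = 2.46 given directly.
P₀ = 2.4600 / (0.1196 − 0.0819) = 2.4600 / 0.0377 = 65.2520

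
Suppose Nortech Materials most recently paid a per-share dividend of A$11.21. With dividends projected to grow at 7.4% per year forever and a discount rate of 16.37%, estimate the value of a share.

Gordon growth model: P₀ = D₁/(r − g). D₁ = 11.21 × (1 + 0.074) = 12.0395.
P₀ = 12.0395 / (0.1637 − 0.074) = 12.0395 / 0.0897 = 134.2201

A$134.22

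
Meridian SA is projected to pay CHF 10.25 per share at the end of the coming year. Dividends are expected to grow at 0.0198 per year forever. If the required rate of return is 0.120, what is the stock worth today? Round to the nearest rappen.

Gordon growth model: P₀ = D₁/(r − g), with D₁ = 10.25 given directly.
P₀ = 10.2500 / (0.12 − 0.0198) = 10.2500 / 0.1002 = 102.2954

CHF 102.30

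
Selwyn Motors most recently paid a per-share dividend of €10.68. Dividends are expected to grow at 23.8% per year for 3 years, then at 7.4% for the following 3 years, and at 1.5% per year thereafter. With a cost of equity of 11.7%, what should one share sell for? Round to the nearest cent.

Three-stage DDM. Project D₁…D_6; terminal Gordon value at t=6 with g = 0.015; discount at r = 0.117.
D_1 = 13.2218
D_2 = 16.3686
D_3 = 20.2644
D_4 = 21.7639
D_5 = 23.3745
D_6 = 25.1042
TV_6 = 25.4807/(0.117−0.015) = 249.8112
P₀ = Σ Dₜ/(1+r)ᵗ + TV_6/(1+r)^6 = 208.4596

€208.46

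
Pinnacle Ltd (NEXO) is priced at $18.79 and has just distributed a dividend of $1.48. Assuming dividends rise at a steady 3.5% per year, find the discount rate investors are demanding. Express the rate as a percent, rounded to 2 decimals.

Rearranging the constant-growth DDM: r = D₁/P₀ + g.
D₁ = 1.48 × (1 + 0.035) = 1.5318.
r = 1.5318 / 18.79 + 0.035 = 0.08152 + 0.035 = 0.11652

11.65%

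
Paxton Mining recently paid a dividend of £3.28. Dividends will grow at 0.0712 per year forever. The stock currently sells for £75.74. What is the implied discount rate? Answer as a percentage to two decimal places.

Rearranging the constant-growth DDM: r = D₁/P₀ + g.
D₁ = 3.28 × (1 + 0.0712) = 3.5135.
r = 3.5135 / 75.74 + 0.0712 = 0.04639 + 0.0712 = 0.11759

11.76%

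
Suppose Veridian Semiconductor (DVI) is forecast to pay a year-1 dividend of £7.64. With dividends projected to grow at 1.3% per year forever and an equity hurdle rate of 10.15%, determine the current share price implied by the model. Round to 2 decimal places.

£86.33

Gordon growth model: P₀ = D₁/(r − g), with D₁ = 7.64 given directly.
P₀ = 7.6400 / (0.1015 − 0.013) = 7.6400 / 0.0885 = 86.3277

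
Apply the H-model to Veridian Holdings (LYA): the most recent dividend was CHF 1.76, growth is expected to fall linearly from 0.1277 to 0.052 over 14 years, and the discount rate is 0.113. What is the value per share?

H-model: P₀ = D₀[(1+g_L) + H(g_S−g_L)]/(r−g_L), with H = 14/2 = 7.
P₀ = 1.76 × [(1+0.052) + 7×(0.1277−0.052)] / (0.113−0.052)
   = 1.76 × 1.5819 / 0.061 = 45.6417

CHF 45.64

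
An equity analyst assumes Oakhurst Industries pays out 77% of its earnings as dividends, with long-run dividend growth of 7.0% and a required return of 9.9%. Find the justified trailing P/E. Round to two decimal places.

28.41

Justified trailing P/E = b(1+g)/(r−g) = 0.77×(1+0.07)/(0.099−0.07) = 28.4103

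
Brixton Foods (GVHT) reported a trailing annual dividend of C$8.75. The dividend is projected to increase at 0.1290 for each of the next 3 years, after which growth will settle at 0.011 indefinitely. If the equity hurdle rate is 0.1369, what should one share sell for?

C$94.70

Two-stage DDM. Project D₁…D_3 at 0.129, terminal growth 0.011, discount at r = 0.1369.
D_1 = 9.8788
D_2 = 11.1531
D_3 = 12.5919
Terminal value at t=3: TV = D_4/(r−g) = 12.7304/(0.1369−0.011) = 101.1149
P₀ = 9.8788/(1+0.1369)^1 + 11.1531/(1+0.1369)^2 + 12.5919/(1+0.1369)^3 + 101.1149/(1+0.1369)^3 = 94.6964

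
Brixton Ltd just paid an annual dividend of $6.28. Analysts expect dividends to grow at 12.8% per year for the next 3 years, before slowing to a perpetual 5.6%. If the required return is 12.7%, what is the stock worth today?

Two-stage DDM. Project D₁…D_3 at 0.128, terminal growth 0.056, discount at r = 0.127.
D_1 = 7.0838
D_2 = 7.9906
D_3 = 9.0134
Terminal value at t=3: TV = D_4/(r−g) = 9.5181/(0.127−0.056) = 134.0579
P₀ = 7.0838/(1+0.127)^1 + 7.9906/(1+0.127)^2 + 9.0134/(1+0.127)^3 + 134.0579/(1+0.127)^3 = 112.5263

$112.53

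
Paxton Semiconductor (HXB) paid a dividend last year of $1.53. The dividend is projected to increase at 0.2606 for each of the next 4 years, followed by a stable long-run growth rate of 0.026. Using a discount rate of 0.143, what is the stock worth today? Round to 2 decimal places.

Two-stage DDM. Project D₁…D_4 at 0.2606, terminal growth 0.026, discount at r = 0.143.
D_1 = 1.9287
D_2 = 2.4313
D_3 = 3.0649
D_4 = 3.8637
Terminal value at t=4: TV = D_5/(r−g) = 3.9641/(0.143−0.026) = 33.8815
P₀ = 1.9287/(1+0.143)^1 + 2.4313/(1+0.143)^2 + 3.0649/(1+0.143)^3 + 3.8637/(1+0.143)^4 + 33.8815/(1+0.143)^4 = 27.7154

$27.72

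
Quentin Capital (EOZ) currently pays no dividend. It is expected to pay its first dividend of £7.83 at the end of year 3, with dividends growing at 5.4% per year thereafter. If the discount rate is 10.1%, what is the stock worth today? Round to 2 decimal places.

Deferred-dividend DDM. At t=2 the remaining stream is a growing perpetuity with first payment D_3 = 7.83.
V_2 = D_3/(r−g) = 7.83/(0.101−0.054) = 166.5957
P₀ = V_2/(1+r)^2 = 166.5957/(1+0.101)^2 = 137.4324

£137.43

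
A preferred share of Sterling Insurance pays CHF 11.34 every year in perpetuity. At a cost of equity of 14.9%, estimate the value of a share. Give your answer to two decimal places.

CHF 76.11

Zero-growth DDM (perpetuity): P₀ = D/r = 11.34 / 0.149 = 76.1074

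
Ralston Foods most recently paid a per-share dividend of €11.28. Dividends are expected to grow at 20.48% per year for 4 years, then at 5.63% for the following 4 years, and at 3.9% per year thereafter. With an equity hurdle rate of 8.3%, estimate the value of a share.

Three-stage DDM. Project D₁…D_8; terminal Gordon value at t=8 with g = 0.039; discount at r = 0.083.
D_1 = 13.5901
D_2 = 16.3734
D_3 = 19.7267
D_4 = 23.7667
D_5 = 25.1048
D_6 = 26.5182
D_7 = 28.0111
D_8 = 29.5882
TV_8 = 30.7421/(0.083−0.039) = 698.6842
P₀ = Σ Dₜ/(1+r)ᵗ + TV_8/(1+r)^8 = 493.4580

€493.46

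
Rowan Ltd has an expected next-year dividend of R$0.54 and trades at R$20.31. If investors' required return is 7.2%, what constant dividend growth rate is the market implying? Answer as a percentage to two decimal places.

From P₀ = D₁/(r − g), the implied growth is g = r − D₁/P₀.
g = 0.072 − 0.54/20.31 = 0.072 − 0.02659 = 0.04541

4.54%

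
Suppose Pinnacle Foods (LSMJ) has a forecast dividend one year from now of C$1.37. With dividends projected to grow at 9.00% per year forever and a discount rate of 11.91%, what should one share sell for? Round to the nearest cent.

Gordon growth model: P₀ = D₁/(r − g), with D₁ = 1.37 given directly.
P₀ = 1.3700 / (0.1191 − 0.09) = 1.3700 / 0.0291 = 47.0790

C$47.08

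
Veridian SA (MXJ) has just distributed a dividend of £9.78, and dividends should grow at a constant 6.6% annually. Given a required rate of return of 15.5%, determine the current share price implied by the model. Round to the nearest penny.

£117.14

Gordon growth model: P₀ = D₁/(r − g). D₁ = 9.78 × (1 + 0.066) = 10.4255.
P₀ = 10.4255 / (0.155 − 0.066) = 10.4255 / 0.089 = 117.1402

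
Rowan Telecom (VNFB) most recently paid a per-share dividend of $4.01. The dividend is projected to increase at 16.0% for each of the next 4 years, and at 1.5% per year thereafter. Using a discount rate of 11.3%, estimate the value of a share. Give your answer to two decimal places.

Two-stage DDM. Project D₁…D_4 at 0.16, terminal growth 0.015, discount at r = 0.113.
D_1 = 4.6516
D_2 = 5.3959
D_3 = 6.2592
D_4 = 7.2607
Terminal value at t=4: TV = D_5/(r−g) = 7.3696/(0.113−0.015) = 75.1997
P₀ = 4.6516/(1+0.113)^1 + 5.3959/(1+0.113)^2 + 6.2592/(1+0.113)^3 + 7.2607/(1+0.113)^4 + 75.1997/(1+0.113)^4 = 66.8108

$66.81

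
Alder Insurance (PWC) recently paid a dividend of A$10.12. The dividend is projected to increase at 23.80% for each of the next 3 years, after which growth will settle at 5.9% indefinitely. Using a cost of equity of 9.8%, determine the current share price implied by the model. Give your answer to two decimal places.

A$432.66

Two-stage DDM. Project D₁…D_3 at 0.238, terminal growth 0.059, discount at r = 0.098.
D_1 = 12.5286
D_2 = 15.5104
D_3 = 19.2018
Terminal value at t=3: TV = D_4/(r−g) = 20.3347/(0.098−0.059) = 521.4033
P₀ = 12.5286/(1+0.098)^1 + 15.5104/(1+0.098)^2 + 19.2018/(1+0.098)^3 + 521.4033/(1+0.098)^3 = 432.6637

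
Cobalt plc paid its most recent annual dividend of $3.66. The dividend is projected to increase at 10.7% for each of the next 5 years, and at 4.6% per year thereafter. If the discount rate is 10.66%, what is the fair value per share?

$81.61

Two-stage DDM. Project D₁…D_5 at 0.107, terminal growth 0.046, discount at r = 0.1066.
D_1 = 4.0516
D_2 = 4.4851
D_3 = 4.9651
D_4 = 5.4963
D_5 = 6.0844
Terminal value at t=5: TV = D_6/(r−g) = 6.3643/(0.1066−0.046) = 105.0215
P₀ = 4.0516/(1+0.1066)^1 + 4.4851/(1+0.1066)^2 + 4.9651/(1+0.1066)^3 + 5.4963/(1+0.1066)^4 + 6.0844/(1+0.1066)^5 + 105.0215/(1+0.1066)^5 = 81.6084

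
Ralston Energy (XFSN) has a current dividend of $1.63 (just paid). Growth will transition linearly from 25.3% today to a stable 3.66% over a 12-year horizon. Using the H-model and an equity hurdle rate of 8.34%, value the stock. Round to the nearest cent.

H-model: P₀ = D₀[(1+g_L) + H(g_S−g_L)]/(r−g_L), with H = 12/2 = 6.
P₀ = 1.63 × [(1+0.0366) + 6×(0.253−0.0366)] / (0.0834−0.0366)
   = 1.63 × 2.3350 / 0.0468 = 81.3259

$81.33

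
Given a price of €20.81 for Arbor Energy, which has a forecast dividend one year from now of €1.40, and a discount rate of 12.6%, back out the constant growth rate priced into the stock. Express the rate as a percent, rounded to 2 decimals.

From P₀ = D₁/(r − g), the implied growth is g = r − D₁/P₀.
g = 0.126 − 1.40/20.81 = 0.126 − 0.06728 = 0.05872

5.87%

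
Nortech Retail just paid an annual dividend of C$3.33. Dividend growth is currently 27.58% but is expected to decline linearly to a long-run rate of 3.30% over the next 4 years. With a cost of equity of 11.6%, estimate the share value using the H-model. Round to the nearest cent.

C$60.93

H-model: P₀ = D₀[(1+g_L) + H(g_S−g_L)]/(r−g_L), with H = 4/2 = 2.
P₀ = 3.33 × [(1+0.033) + 2×(0.2758−0.033)] / (0.116−0.033)
   = 3.33 × 1.5186 / 0.083 = 60.9270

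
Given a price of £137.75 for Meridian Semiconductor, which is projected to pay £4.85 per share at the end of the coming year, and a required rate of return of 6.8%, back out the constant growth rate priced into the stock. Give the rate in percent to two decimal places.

From P₀ = D₁/(r − g), the implied growth is g = r − D₁/P₀.
g = 0.068 − 4.85/137.75 = 0.068 − 0.03521 = 0.03279

3.28%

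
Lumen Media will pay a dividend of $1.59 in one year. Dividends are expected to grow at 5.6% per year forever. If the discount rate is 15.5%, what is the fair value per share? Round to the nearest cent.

Gordon growth model: P₀ = D₁/(r − g), with D₁ = 1.59 given directly.
P₀ = 1.5900 / (0.155 − 0.056) = 1.5900 / 0.099 = 16.0606

$16.06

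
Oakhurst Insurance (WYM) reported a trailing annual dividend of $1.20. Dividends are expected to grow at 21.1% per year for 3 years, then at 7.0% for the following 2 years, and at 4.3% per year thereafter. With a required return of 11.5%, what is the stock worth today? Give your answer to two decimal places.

Three-stage DDM. Project D₁…D_5; terminal Gordon value at t=5 with g = 0.043; discount at r = 0.115.
D_1 = 1.4532
D_2 = 1.7598
D_3 = 2.1311
D_4 = 2.2803
D_5 = 2.4400
TV_5 = 2.5449/(0.115−0.043) = 35.3454
P₀ = Σ Dₜ/(1+r)ᵗ + TV_5/(1+r)^5 = 27.6571

$27.66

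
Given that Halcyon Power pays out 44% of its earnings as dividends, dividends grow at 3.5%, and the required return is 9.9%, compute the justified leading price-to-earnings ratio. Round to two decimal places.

6.88

Justified leading P/E = b/(r−g) = 0.44/(0.099−0.035) = 6.8750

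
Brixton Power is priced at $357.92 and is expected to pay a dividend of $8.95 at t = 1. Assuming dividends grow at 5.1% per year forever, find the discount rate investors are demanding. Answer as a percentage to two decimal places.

7.60%

Rearranging the constant-growth DDM: r = D₁/P₀ + g.
r = 8.9500 / 357.92 + 0.051 = 0.02501 + 0.051 = 0.07601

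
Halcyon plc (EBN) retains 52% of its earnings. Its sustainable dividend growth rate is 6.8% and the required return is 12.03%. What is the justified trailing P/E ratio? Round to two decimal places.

9.80

Payout ratio b = 1 − 0.52 = 0.48.
Justified trailing P/E = b(1+g)/(r−g) = 0.48×(1+0.068)/(0.1203−0.068) = 9.8019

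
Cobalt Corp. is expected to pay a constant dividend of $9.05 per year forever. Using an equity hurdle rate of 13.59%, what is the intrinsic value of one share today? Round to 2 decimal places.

Zero-growth DDM (perpetuity): P₀ = D/r = 9.05 / 0.1359 = 66.5931

$66.59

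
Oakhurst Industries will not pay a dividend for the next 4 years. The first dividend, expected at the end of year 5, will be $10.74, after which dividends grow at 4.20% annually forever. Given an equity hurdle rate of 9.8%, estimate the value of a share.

$131.95

Deferred-dividend DDM. At t=4 the remaining stream is a growing perpetuity with first payment D_5 = 10.74.
V_4 = D_5/(r−g) = 10.74/(0.098−0.042) = 191.7857
P₀ = V_4/(1+r)^4 = 191.7857/(1+0.098)^4 = 131.9492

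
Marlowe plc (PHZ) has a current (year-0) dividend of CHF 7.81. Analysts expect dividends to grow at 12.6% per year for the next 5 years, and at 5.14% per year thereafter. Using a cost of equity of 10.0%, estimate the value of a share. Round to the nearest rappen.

CHF 231.80

Two-stage DDM. Project D₁…D_5 at 0.126, terminal growth 0.0514, discount at r = 0.1.
D_1 = 8.7941
D_2 = 9.9021
D_3 = 11.1498
D_4 = 12.5546
D_5 = 14.1365
Terminal value at t=5: TV = D_6/(r−g) = 14.8632/(0.1−0.0514) = 305.8262
P₀ = 8.7941/(1+0.1)^1 + 9.9021/(1+0.1)^2 + 11.1498/(1+0.1)^3 + 12.5546/(1+0.1)^4 + 14.1365/(1+0.1)^5 + 305.8262/(1+0.1)^5 = 231.8018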